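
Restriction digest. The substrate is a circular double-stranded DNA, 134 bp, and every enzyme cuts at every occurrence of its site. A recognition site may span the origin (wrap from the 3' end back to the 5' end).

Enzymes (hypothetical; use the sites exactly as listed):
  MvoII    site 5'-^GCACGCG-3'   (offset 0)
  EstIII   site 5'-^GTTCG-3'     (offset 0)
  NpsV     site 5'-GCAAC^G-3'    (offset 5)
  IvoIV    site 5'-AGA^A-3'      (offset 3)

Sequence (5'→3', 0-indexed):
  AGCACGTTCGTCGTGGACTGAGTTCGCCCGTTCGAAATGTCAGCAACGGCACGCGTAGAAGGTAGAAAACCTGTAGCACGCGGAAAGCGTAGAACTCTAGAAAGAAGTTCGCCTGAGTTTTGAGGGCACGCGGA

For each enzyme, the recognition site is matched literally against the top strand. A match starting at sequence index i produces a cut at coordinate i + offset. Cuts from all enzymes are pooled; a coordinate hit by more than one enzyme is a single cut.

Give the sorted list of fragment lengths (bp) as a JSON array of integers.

[1,1,4,7,8,8,9,11,14,16,18,18,19]

Per-enzyme occurrences:
  MvoII (GCACGCG, off=0): starts [48, 75, 125] → cuts [48, 75, 125]
  EstIII (GTTCG, off=0): starts [5, 21, 29, 106] → cuts [5, 21, 29, 106]
  NpsV (GCAACG, off=5): starts [42] → cuts [47]
  IvoIV (AGAA, off=3): starts [56, 63, 90, 98, 102] → cuts [59, 66, 93, 101, 105]

All cut coordinates (distinct, sorted): [5, 21, 29, 47, 48, 59, 66, 75, 93, 101, 105, 106, 125]

Fragments:
  5→21: 16 bp
  21→29: 8 bp
  29→47: 18 bp
  47→48: 1 bp
  48→59: 11 bp
  59→66: 7 bp
  66→75: 9 bp
  75→93: 18 bp
  93→101: 8 bp
  101→105: 4 bp
  105→106: 1 bp
  106→125: 19 bp
  125→5 (wrap): 134-125+5 = 14 bp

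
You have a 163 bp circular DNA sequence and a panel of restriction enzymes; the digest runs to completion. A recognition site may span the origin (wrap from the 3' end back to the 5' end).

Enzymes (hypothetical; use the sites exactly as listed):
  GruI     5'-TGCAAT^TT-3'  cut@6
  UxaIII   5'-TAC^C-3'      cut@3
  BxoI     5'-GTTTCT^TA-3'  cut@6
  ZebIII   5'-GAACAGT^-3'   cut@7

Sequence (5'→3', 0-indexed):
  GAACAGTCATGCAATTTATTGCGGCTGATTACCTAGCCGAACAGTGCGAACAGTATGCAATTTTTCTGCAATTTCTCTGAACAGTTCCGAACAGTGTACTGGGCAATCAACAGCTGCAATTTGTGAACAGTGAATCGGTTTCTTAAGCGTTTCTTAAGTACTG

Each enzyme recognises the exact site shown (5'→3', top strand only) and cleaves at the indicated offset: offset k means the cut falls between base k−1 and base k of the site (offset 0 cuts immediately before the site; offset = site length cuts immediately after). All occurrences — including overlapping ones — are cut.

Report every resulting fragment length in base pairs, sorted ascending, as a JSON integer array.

[7,8,9,10,11,11,11,12,13,13,16,17,25]

Scan for sites:
  GruI TGCAATTT/6: at [9, 55, 66, 114] ⇒ [15, 61, 72, 120]
  UxaIII TACC/3: at [29] ⇒ [32]
  BxoI GTTTCTTA/6: at [137, 148] ⇒ [143, 154]
  ZebIII GAACAGT/7: at [0, 38, 47, 78, 88, 124] ⇒ [7, 45, 54, 85, 95, 131]

All cut coordinates (distinct, sorted): [7, 15, 32, 45, 54, 61, 72, 85, 95, 120, 131, 143, 154]

Fragment lengths:
  7→15: 8 bp
  15→32: 17 bp
  32→45: 13 bp
  45→54: 9 bp
  54→61: 7 bp
  61→72: 11 bp
  72→85: 13 bp
  85→95: 10 bp
  95→120: 25 bp
  120→131: 11 bp
  131→143: 12 bp
  143→154: 11 bp
  154→7 (wrap): 163-154+7 = 16 bp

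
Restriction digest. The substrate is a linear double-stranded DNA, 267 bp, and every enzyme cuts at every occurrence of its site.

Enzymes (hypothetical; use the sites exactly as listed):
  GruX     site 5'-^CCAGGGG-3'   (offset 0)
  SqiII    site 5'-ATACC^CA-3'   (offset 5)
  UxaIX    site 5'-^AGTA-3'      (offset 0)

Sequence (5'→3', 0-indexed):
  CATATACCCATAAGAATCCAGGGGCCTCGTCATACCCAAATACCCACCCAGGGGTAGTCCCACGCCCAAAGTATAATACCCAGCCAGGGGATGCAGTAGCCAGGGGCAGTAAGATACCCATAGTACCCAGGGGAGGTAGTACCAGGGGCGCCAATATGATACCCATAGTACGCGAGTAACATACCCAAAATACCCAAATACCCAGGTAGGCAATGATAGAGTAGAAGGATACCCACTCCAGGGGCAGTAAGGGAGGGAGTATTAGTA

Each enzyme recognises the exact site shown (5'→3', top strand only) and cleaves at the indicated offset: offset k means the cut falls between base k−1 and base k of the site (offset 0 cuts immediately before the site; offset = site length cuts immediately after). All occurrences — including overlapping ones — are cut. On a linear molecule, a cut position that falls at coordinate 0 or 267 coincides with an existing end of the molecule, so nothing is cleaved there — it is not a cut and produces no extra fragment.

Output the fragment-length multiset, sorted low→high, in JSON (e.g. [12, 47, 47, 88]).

[3,3,3,3,4,4,4,5,5,6,8,8,8,8,8,8,9,9,11,11,11,11,11,12,14,17,19,22,22]

Site scan:
  GruX CCAGGGG/0: at [17, 47, 83, 99, 126, 141, 237] ⇒ [17, 47, 83, 99, 126, 141, 237]
  SqiII ATACCCA/5: at [3, 31, 39, 75, 113, 158, 180, 189, 197, 228] ⇒ [8, 36, 44, 80, 118, 163, 185, 194, 202, 233]
  UxaIX AGTA/0: at [69, 94, 107, 121, 137, 166, 174, 219, 245, 257, 263] ⇒ [69, 94, 107, 121, 137, 166, 174, 219, 245, 257, 263]

All cut coordinates (distinct, sorted): [8, 17, 36, 44, 47, 69, 80, 83, 94, 99, 107, 118, 121, 126, 137, 141, 163, 166, 174, 185, 194, 202, 219, 233, 237, 245, 257, 263]

Fragment lengths:
  [0,8): 8 bp
  [8,17): 9 bp
  [17,36): 19 bp
  [36,44): 8 bp
  [44,47): 3 bp
  [47,69): 22 bp
  [69,80): 11 bp
  [80,83): 3 bp
  [83,94): 11 bp
  [94,99): 5 bp
  [99,107): 8 bp
  [107,118): 11 bp
  [118,121): 3 bp
  [121,126): 5 bp
  [126,137): 11 bp
  [137,141): 4 bp
  [141,163): 22 bp
  [163,166): 3 bp
  [166,174): 8 bp
  [174,185): 11 bp
  [185,194): 9 bp
  [194,202): 8 bp
  [202,219): 17 bp
  [219,233): 14 bp
  [233,237): 4 bp
  [237,245): 8 bp
  [245,257): 12 bp
  [257,263): 6 bp
  [263,267): 4 bp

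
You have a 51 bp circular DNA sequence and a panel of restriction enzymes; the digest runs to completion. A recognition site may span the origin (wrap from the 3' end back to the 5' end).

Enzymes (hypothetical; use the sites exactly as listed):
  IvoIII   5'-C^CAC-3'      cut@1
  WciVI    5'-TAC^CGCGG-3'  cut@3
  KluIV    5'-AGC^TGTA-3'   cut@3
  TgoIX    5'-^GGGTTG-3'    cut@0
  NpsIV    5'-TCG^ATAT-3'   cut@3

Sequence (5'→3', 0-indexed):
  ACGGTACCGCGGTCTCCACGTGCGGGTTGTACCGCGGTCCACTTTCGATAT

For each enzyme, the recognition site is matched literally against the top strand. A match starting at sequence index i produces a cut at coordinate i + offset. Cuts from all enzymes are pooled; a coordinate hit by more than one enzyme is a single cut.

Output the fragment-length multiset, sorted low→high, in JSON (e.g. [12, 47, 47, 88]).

[7,7,8,9,9,11]

Per-enzyme occurrences:
  IvoIII CCAC/1: at [15, 38] ⇒ [16, 39]
  WciVI TACCGCGG/3: at [4, 29] ⇒ [7, 32]
  KluIV (AGCTGTA, off=3): no sites
  TgoIX GGGTTG/0: at [23] ⇒ [23]
  NpsIV TCGATAT/3: at [44] ⇒ [47]

Pooled cuts: [7, 16, 23, 32, 39, 47]

Fragments:
  7→16: 9 bp
  16→23: 7 bp
  23→32: 9 bp
  32→39: 7 bp
  39→47: 8 bp
  47→7 (wrap): 51-47+7 = 11 bp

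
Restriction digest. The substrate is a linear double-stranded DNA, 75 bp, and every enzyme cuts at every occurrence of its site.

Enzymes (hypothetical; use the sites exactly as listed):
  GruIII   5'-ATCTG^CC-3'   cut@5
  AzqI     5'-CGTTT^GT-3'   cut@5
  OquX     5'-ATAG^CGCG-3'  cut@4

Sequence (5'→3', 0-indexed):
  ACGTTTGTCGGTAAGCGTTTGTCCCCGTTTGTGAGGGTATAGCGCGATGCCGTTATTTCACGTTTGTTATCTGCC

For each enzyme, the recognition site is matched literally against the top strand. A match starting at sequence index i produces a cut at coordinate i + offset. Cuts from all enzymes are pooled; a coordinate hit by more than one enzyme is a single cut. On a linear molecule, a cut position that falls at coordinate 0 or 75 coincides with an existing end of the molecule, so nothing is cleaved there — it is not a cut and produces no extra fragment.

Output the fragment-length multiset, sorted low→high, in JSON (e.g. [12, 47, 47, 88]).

[2,6,8,10,12,14,23]

Per-enzyme occurrences:
  GruIII ATCTGCC/5: at [68] ⇒ [73]
  AzqI CGTTTGT/5: at [1, 15, 25, 60] ⇒ [6, 20, 30, 65]
  OquX ATAGCGCG/4: at [38] ⇒ [42]

All cut coordinates (distinct, sorted): [6, 20, 30, 42, 65, 73]

Fragment lengths:
  [0,6): 6 bp
  [6,20): 14 bp
  [20,30): 10 bp
  [30,42): 12 bp
  [42,65): 23 bp
  [65,73): 8 bp
  [73,75): 2 bp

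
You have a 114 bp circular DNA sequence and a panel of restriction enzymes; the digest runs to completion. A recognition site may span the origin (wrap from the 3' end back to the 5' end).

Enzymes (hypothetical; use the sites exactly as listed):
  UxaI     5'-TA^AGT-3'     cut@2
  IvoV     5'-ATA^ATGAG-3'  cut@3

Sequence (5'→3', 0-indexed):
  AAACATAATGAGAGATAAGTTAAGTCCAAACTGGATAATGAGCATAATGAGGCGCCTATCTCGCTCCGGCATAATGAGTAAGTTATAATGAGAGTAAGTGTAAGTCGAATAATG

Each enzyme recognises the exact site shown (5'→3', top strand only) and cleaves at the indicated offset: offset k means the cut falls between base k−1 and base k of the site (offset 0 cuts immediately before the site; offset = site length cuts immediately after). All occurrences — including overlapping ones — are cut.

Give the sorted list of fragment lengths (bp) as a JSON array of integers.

[5,6,7,7,9,9,10,15,19,27]

Scan for sites:
  UxaI (TAAGT, off=2): starts [15, 20, 78, 94, 100] → cuts [17, 22, 80, 96, 102]
  IvoV (ATAATGAG, off=3): starts [4, 34, 43, 70, 84] → cuts [7, 37, 46, 73, 87]

All cut coordinates (distinct, sorted): [7, 17, 22, 37, 46, 73, 80, 87, 96, 102]

Fragments:
  7→17: 10 bp
  17→22: 5 bp
  22→37: 15 bp
  37→46: 9 bp
  46→73: 27 bp
  73→80: 7 bp
  80→87: 7 bp
  87→96: 9 bp
  96→102: 6 bp
  102→7 (wrap): 114-102+7 = 19 bp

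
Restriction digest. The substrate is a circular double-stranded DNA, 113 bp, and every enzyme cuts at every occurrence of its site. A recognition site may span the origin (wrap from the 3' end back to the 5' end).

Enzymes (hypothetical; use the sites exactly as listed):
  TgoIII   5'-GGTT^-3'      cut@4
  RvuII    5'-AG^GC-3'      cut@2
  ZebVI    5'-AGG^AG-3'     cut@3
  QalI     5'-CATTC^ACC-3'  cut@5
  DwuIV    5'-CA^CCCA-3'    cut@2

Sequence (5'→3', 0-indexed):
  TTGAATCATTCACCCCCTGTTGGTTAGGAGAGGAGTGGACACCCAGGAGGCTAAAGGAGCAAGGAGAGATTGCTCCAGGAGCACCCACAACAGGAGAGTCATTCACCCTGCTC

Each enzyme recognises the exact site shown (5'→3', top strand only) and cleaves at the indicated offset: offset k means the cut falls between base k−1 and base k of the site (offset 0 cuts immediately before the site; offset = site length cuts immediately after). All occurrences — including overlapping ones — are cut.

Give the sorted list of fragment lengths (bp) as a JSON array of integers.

Site scan:
  TgoIII (GGTT, off=4): starts [21] → cuts [25]
  RvuII (AGGC, off=2): starts [47] → cuts [49]
  ZebVI (AGGAG, off=3): starts [25, 30, 44, 54, 61, 76, 91] → cuts [28, 33, 47, 57, 64, 79, 94]
  QalI (CATTCACC, off=5): starts [6, 99] → cuts [11, 104]
  DwuIV (CACCCA, off=2): starts [39, 81] → cuts [41, 83]

All cut coordinates (distinct, sorted): [11, 25, 28, 33, 41, 47, 49, 57, 64, 79, 83, 94, 104]

Fragments:
  11→25: 14 bp
  25→28: 3 bp
  28→33: 5 bp
  33→41: 8 bp
  41→47: 6 bp
  47→49: 2 bp
  49→57: 8 bp
  57→64: 7 bp
  64→79: 15 bp
  79→83: 4 bp
  83→94: 11 bp
  94→104: 10 bp
  104→11 (wrap): 113-104+11 = 20 bp

[2,3,4,5,6,7,8,8,10,11,14,15,20]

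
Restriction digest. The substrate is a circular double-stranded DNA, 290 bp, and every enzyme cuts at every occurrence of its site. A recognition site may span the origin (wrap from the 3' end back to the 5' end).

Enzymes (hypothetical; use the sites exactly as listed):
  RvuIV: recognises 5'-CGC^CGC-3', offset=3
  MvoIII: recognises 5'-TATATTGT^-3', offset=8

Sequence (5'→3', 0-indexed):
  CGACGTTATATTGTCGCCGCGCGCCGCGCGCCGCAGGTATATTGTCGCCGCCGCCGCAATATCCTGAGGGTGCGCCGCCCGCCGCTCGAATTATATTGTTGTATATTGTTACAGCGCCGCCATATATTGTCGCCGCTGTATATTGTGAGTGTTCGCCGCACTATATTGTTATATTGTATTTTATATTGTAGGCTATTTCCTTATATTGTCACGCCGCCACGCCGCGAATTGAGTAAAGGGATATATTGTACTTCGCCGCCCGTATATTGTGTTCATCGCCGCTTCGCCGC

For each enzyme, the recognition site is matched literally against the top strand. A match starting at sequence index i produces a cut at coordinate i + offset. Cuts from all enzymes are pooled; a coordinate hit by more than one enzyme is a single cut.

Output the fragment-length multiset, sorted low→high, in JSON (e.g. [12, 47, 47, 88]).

[3,3,3,3,3,5,7,7,7,7,8,8,8,8,9,10,10,12,13,13,13,14,14,17,17,20,21,27]

Site scan:
  RvuIV (CGCCGC, off=3): starts [14, 21, 28, 45, 48, 51, 72, 79, 114, 130, 153, 211, 219, 253, 276, 284] → cuts [17, 24, 31, 48, 51, 54, 75, 82, 117, 133, 156, 214, 222, 256, 279, 287]
  MvoIII (TATATTGT, off=8): starts [6, 37, 91, 101, 122, 138, 161, 169, 181, 201, 241, 262] → cuts [14, 45, 99, 109, 130, 146, 169, 177, 189, 209, 249, 270]

Pooled cuts: [14, 17, 24, 31, 45, 48, 51, 54, 75, 82, 99, 109, 117, 130, 133, 146, 156, 169, 177, 189, 209, 214, 222, 249, 256, 270, 279, 287]

Fragment lengths:
  14→17: 3 bp
  17→24: 7 bp
  24→31: 7 bp
  31→45: 14 bp
  45→48: 3 bp
  48→51: 3 bp
  51→54: 3 bp
  54→75: 21 bp
  75→82: 7 bp
  82→99: 17 bp
  99→109: 10 bp
  109→117: 8 bp
  117→130: 13 bp
  130→133: 3 bp
  133→146: 13 bp
  146→156: 10 bp
  156→169: 13 bp
  169→177: 8 bp
  177→189: 12 bp
  189→209: 20 bp
  209→214: 5 bp
  214→222: 8 bp
  222→249: 27 bp
  249→256: 7 bp
  256→270: 14 bp
  270→279: 9 bp
  279→287: 8 bp
  287→14 (wrap): 290-287+14 = 17 bp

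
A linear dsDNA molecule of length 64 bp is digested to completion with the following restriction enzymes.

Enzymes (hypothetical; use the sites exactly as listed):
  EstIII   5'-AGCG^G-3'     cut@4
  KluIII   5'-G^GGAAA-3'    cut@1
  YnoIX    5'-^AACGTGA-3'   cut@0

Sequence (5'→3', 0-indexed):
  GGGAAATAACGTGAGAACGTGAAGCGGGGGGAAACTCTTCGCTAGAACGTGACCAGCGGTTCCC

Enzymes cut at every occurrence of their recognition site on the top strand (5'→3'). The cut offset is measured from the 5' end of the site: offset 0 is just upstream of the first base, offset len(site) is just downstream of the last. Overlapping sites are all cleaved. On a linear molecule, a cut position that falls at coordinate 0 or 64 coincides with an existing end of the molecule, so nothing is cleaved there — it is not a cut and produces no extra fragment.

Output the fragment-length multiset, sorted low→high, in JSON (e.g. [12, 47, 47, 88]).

[1,3,6,6,8,11,13,16]

Site scan:
  EstIII (AGCGG, off=4): starts [22, 54] → cuts [26, 58]
  KluIII (GGGAAA, off=1): starts [0, 28] → cuts [1, 29]
  YnoIX (AACGTGA, off=0): starts [7, 15, 45] → cuts [7, 15, 45]

Pooled cuts: [1, 7, 15, 26, 29, 45, 58]

Fragments:
  [0,1): 1 bp
  [1,7): 6 bp
  [7,15): 8 bp
  [15,26): 11 bp
  [26,29): 3 bp
  [29,45): 16 bp
  [45,58): 13 bp
  [58,64): 6 bp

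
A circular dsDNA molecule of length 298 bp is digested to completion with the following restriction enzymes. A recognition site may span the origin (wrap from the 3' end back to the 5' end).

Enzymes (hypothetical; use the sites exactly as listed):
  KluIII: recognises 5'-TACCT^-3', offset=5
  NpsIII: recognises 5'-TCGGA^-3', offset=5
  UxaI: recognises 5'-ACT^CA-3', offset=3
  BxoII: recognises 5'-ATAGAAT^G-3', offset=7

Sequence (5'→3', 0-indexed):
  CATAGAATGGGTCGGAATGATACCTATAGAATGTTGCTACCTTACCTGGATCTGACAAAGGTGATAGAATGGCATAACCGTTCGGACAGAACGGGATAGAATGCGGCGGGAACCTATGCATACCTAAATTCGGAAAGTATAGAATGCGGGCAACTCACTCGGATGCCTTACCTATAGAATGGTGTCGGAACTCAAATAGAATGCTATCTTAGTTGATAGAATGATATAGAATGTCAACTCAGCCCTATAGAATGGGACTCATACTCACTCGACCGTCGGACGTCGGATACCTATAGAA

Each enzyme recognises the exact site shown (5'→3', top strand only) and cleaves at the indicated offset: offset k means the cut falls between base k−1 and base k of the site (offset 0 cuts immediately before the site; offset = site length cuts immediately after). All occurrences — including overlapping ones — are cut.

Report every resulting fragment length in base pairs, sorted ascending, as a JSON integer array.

[3,5,5,6,6,7,7,7,7,8,8,9,9,9,10,10,10,10,10,11,14,14,15,16,16,20,23,23]

Scan for sites:
  KluIII TACCT/5: at [20, 37, 42, 120, 168, 287] ⇒ [25, 42, 47, 125, 173, 292]
  NpsIII TCGGA/5: at [11, 81, 129, 158, 184, 275, 282] ⇒ [16, 86, 134, 163, 189, 280, 287]
  UxaI ACTCA/3: at [152, 189, 236, 256, 262] ⇒ [155, 192, 239, 259, 265]
  BxoII ATAGAATG/7: at [1, 25, 63, 95, 138, 173, 195, 215, 225, 246] ⇒ [8, 32, 70, 102, 145, 180, 202, 222, 232, 253]

Pooled cuts: [8, 16, 25, 32, 42, 47, 70, 86, 102, 125, 134, 145, 155, 163, 173, 180, 189, 192, 202, 222, 232, 239, 253, 259, 265, 280, 287, 292]

Fragment lengths:
  8→16: 8 bp
  16→25: 9 bp
  25→32: 7 bp
  32→42: 10 bp
  42→47: 5 bp
  47→70: 23 bp
  70→86: 16 bp
  86→102: 16 bp
  102→125: 23 bp
  125→134: 9 bp
  134→145: 11 bp
  145→155: 10 bp
  155→163: 8 bp
  163→173: 10 bp
  173→180: 7 bp
  180→189: 9 bp
  189→192: 3 bp
  192→202: 10 bp
  202→222: 20 bp
  222→232: 10 bp
  232→239: 7 bp
  239→253: 14 bp
  253→259: 6 bp
  259→265: 6 bp
  265→280: 15 bp
  280→287: 7 bp
  287→292: 5 bp
  292→8 (wrap): 298-292+8 = 14 bp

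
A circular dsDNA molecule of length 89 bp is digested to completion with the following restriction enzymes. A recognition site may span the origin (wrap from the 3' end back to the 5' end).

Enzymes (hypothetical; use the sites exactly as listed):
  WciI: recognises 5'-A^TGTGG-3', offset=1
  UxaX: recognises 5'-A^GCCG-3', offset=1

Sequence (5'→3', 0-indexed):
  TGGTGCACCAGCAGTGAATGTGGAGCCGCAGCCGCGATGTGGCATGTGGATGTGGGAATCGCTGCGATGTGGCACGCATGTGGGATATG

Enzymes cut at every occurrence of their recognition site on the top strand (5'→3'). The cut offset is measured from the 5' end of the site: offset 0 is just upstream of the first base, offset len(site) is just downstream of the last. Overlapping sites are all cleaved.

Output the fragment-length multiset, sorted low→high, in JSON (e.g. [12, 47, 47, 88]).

Site scan:
  WciI ATGTGG/1: at [17, 36, 43, 49, 66, 77, 86] ⇒ [18, 37, 44, 50, 67, 78, 87]
  UxaX AGCCG/1: at [23, 29] ⇒ [24, 30]

All cut coordinates (distinct, sorted): [18, 24, 30, 37, 44, 50, 67, 78, 87]

Fragments:
  18→24: 6 bp
  24→30: 6 bp
  30→37: 7 bp
  37→44: 7 bp
  44→50: 6 bp
  50→67: 17 bp
  67→78: 11 bp
  78→87: 9 bp
  87→18 (wrap): 89-87+18 = 20 bp

[6,6,6,7,7,9,11,17,20]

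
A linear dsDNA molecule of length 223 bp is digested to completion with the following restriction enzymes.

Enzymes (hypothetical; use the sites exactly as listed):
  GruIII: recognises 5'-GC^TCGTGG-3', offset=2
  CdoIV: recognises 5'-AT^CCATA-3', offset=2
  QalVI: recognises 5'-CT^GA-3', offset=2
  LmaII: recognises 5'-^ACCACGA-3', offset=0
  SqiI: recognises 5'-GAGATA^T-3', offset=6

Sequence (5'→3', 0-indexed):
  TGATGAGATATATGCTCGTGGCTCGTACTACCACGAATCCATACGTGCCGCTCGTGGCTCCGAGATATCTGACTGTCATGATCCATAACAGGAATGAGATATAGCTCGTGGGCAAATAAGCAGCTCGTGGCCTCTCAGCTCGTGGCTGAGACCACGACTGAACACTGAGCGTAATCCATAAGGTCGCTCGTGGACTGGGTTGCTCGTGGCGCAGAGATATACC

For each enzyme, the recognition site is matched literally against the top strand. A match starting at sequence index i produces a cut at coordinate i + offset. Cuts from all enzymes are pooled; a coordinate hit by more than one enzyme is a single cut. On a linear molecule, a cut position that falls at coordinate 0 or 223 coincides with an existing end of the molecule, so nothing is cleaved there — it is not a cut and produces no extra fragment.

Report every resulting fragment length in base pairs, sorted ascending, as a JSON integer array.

[3,3,4,4,5,7,8,9,9,9,10,12,12,13,14,15,16,16,16,19,19]

Scan for sites:
  GruIII GCTCGTGG/2: at [13, 49, 103, 122, 137, 185, 201] ⇒ [15, 51, 105, 124, 139, 187, 203]
  CdoIV ATCCATA/2: at [36, 80, 173] ⇒ [38, 82, 175]
  QalVI CTGA/2: at [68, 145, 157, 164] ⇒ [70, 147, 159, 166]
  LmaII ACCACGA/0: at [29, 150] ⇒ [29, 150]
  SqiI GAGATAT/6: at [4, 61, 95, 213] ⇒ [10, 67, 101, 219]

All cut coordinates (distinct, sorted): [10, 15, 29, 38, 51, 67, 70, 82, 101, 105, 124, 139, 147, 150, 159, 166, 175, 187, 203, 219]

Fragment lengths:
  [0,10): 10 bp
  [10,15): 5 bp
  [15,29): 14 bp
  [29,38): 9 bp
  [38,51): 13 bp
  [51,67): 16 bp
  [67,70): 3 bp
  [70,82): 12 bp
  [82,101): 19 bp
  [101,105): 4 bp
  [105,124): 19 bp
  [124,139): 15 bp
  [139,147): 8 bp
  [147,150): 3 bp
  [150,159): 9 bp
  [159,166): 7 bp
  [166,175): 9 bp
  [175,187): 12 bp
  [187,203): 16 bp
  [203,219): 16 bp
  [219,223): 4 bp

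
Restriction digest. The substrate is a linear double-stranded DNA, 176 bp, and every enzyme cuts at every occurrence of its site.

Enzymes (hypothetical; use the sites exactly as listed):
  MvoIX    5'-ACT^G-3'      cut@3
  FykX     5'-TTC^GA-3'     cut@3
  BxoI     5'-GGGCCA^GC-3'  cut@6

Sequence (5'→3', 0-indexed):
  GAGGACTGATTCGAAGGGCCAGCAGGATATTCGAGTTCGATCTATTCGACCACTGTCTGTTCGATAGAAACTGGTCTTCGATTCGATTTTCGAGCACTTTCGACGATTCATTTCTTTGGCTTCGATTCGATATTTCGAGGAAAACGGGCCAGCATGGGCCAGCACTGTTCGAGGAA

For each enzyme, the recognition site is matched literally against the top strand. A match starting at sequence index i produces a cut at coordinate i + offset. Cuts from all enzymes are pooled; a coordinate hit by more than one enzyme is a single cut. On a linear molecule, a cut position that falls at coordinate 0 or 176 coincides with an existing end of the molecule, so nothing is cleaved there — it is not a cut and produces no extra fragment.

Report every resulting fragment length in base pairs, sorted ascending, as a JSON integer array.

[4,5,5,5,5,6,6,7,7,7,7,8,8,9,9,10,10,10,11,15,22]

Site scan:
  MvoIX (ACTG, off=3): starts [4, 51, 69, 163] → cuts [7, 54, 72, 166]
  FykX (TTCGA, off=3): starts [9, 29, 35, 44, 59, 76, 81, 88, 98, 120, 125, 133, 167] → cuts [12, 32, 38, 47, 62, 79, 84, 91, 101, 123, 128, 136, 170]
  BxoI (GGGCCAGC, off=6): starts [15, 145, 155] → cuts [21, 151, 161]

Pooled cuts: [7, 12, 21, 32, 38, 47, 54, 62, 72, 79, 84, 91, 101, 123, 128, 136, 151, 161, 166, 170]

Fragment lengths:
  [0,7): 7 bp
  [7,12): 5 bp
  [12,21): 9 bp
  [21,32): 11 bp
  [32,38): 6 bp
  [38,47): 9 bp
  [47,54): 7 bp
  [54,62): 8 bp
  [62,72): 10 bp
  [72,79): 7 bp
  [79,84): 5 bp
  [84,91): 7 bp
  [91,101): 10 bp
  [101,123): 22 bp
  [123,128): 5 bp
  [128,136): 8 bp
  [136,151): 15 bp
  [151,161): 10 bp
  [161,166): 5 bp
  [166,170): 4 bp
  [170,176): 6 bp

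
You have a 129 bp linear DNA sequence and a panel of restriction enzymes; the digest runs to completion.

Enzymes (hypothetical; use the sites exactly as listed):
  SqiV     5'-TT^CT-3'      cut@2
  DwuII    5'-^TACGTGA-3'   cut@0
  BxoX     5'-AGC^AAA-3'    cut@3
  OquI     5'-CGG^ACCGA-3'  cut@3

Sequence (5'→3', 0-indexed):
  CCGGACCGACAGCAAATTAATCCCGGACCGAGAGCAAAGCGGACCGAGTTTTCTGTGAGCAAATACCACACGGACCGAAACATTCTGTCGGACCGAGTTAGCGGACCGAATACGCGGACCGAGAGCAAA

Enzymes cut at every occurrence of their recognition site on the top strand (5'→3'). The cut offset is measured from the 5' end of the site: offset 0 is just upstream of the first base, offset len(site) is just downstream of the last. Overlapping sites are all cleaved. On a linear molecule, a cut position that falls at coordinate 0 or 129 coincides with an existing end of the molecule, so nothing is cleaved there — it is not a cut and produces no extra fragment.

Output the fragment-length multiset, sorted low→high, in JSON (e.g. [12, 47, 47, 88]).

Scan for sites:
  SqiV TTCT/2: at [50, 82] ⇒ [52, 84]
  DwuII (TACGTGA, off=0): no sites
  BxoX AGCAAA/3: at [10, 32, 57, 123] ⇒ [13, 35, 60, 126]
  OquI CGGACCGA/3: at [1, 23, 39, 70, 88, 101, 114] ⇒ [4, 26, 42, 73, 91, 104, 117]

Pooled cuts: [4, 13, 26, 35, 42, 52, 60, 73, 84, 91, 104, 117, 126]

Fragments:
  [0,4): 4 bp
  [4,13): 9 bp
  [13,26): 13 bp
  [26,35): 9 bp
  [35,42): 7 bp
  [42,52): 10 bp
  [52,60): 8 bp
  [60,73): 13 bp
  [73,84): 11 bp
  [84,91): 7 bp
  [91,104): 13 bp
  [104,117): 13 bp
  [117,126): 9 bp
  [126,129): 3 bp

[3,4,7,7,8,9,9,9,10,11,13,13,13,13]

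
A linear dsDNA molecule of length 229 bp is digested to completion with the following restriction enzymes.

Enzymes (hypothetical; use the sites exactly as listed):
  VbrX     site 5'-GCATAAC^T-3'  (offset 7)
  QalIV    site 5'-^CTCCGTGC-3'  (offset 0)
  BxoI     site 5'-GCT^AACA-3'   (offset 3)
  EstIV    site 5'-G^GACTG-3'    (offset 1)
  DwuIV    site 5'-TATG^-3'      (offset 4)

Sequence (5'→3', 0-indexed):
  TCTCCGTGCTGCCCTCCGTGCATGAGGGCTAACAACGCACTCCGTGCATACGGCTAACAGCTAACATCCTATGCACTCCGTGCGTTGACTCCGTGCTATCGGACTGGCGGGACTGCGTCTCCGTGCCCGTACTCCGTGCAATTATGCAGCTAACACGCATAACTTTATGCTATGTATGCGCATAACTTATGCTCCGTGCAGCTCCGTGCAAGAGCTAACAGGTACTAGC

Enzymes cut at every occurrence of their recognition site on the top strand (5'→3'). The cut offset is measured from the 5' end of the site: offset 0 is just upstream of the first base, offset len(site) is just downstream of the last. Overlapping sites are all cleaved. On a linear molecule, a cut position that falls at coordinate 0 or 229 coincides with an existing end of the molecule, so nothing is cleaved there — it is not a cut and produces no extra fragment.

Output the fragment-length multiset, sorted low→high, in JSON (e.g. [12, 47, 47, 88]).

[1,2,4,5,5,5,6,7,8,8,9,9,10,11,12,12,13,13,13,13,15,15,16,17]

Site scan:
  VbrX (GCATAACT, off=7): starts [156, 179] → cuts [163, 186]
  QalIV (CTCCGTGC, off=0): starts [1, 13, 39, 75, 88, 118, 131, 191, 201] → cuts [1, 13, 39, 75, 88, 118, 131, 191, 201]
  BxoI (GCTAACA, off=3): starts [27, 52, 59, 148, 213] → cuts [30, 55, 62, 151, 216]
  EstIV (GGACTG, off=1): starts [100, 109] → cuts [101, 110]
  DwuIV (TATG, off=4): starts [69, 142, 165, 170, 174, 187] → cuts [73, 146, 169, 174, 178, 191]

Pooled cuts: [1, 13, 30, 39, 55, 62, 73, 75, 88, 101, 110, 118, 131, 146, 151, 163, 169, 174, 178, 186, 191, 201, 216]

Fragments:
  [0,1): 1 bp
  [1,13): 12 bp
  [13,30): 17 bp
  [30,39): 9 bp
  [39,55): 16 bp
  [55,62): 7 bp
  [62,73): 11 bp
  [73,75): 2 bp
  [75,88): 13 bp
  [88,101): 13 bp
  [101,110): 9 bp
  [110,118): 8 bp
  [118,131): 13 bp
  [131,146): 15 bp
  [146,151): 5 bp
  [151,163): 12 bp
  [163,169): 6 bp
  [169,174): 5 bp
  [174,178): 4 bp
  [178,186): 8 bp
  [186,191): 5 bp
  [191,201): 10 bp
  [201,216): 15 bp
  [216,229): 13 bp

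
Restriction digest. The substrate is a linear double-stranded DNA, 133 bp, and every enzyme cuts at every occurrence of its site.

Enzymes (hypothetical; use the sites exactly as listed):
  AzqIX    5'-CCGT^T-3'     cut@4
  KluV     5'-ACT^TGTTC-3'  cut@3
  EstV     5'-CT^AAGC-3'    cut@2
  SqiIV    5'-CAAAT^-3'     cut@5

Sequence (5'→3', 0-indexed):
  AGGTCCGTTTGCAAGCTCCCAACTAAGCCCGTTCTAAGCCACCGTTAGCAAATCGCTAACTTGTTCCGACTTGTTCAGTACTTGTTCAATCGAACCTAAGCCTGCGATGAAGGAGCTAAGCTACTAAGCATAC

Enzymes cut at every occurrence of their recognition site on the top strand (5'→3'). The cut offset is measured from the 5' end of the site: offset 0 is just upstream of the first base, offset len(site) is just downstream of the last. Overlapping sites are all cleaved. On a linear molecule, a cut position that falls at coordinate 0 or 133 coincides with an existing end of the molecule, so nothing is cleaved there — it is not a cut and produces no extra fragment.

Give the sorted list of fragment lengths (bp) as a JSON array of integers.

[3,8,8,8,8,8,8,10,10,11,15,16,20]

Site scan:
  AzqIX (CCGTT, off=4): starts [4, 28, 41] → cuts [8, 32, 45]
  KluV (ACTTGTTC, off=3): starts [58, 68, 79] → cuts [61, 71, 82]
  EstV (CTAAGC, off=2): starts [22, 33, 95, 115, 123] → cuts [24, 35, 97, 117, 125]
  SqiIV (CAAAT, off=5): starts [48] → cuts [53]

All cut coordinates (distinct, sorted): [8, 24, 32, 35, 45, 53, 61, 71, 82, 97, 117, 125]

Fragments:
  [0,8): 8 bp
  [8,24): 16 bp
  [24,32): 8 bp
  [32,35): 3 bp
  [35,45): 10 bp
  [45,53): 8 bp
  [53,61): 8 bp
  [61,71): 10 bp
  [71,82): 11 bp
  [82,97): 15 bp
  [97,117): 20 bp
  [117,125): 8 bp
  [125,133): 8 bp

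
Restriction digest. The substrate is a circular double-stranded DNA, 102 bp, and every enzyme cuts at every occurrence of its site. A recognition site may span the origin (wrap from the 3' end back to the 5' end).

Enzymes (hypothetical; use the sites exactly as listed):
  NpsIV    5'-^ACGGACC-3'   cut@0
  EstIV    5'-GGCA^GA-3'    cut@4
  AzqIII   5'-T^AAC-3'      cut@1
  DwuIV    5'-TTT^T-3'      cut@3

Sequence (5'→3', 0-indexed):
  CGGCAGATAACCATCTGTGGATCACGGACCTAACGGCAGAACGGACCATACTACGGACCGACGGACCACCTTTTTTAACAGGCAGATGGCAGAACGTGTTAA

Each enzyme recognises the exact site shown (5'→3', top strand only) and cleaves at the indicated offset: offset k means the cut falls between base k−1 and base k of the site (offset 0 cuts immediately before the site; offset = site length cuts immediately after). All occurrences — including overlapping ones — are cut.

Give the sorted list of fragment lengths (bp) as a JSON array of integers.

[1,1,1,2,3,7,7,7,8,8,8,9,12,13,15]

Site scan:
  NpsIV (ACGGACC, off=0): starts [23, 40, 52, 60] → cuts [23, 40, 52, 60]
  EstIV (GGCAGA, off=4): starts [1, 34, 80, 87] → cuts [5, 38, 84, 91]
  AzqIII (TAAC, off=1): starts [7, 30, 75, 99] → cuts [8, 31, 76, 100]
  DwuIV (TTTT, off=3): starts [70, 71, 72] → cuts [73, 74, 75]

Pooled cuts: [5, 8, 23, 31, 38, 40, 52, 60, 73, 74, 75, 76, 84, 91, 100]

Fragments:
  5→8: 3 bp
  8→23: 15 bp
  23→31: 8 bp
  31→38: 7 bp
  38→40: 2 bp
  40→52: 12 bp
  52→60: 8 bp
  60→73: 13 bp
  73→74: 1 bp
  74→75: 1 bp
  75→76: 1 bp
  76→84: 8 bp
  84→91: 7 bp
  91→100: 9 bp
  100→5 (wrap): 102-100+5 = 7 bp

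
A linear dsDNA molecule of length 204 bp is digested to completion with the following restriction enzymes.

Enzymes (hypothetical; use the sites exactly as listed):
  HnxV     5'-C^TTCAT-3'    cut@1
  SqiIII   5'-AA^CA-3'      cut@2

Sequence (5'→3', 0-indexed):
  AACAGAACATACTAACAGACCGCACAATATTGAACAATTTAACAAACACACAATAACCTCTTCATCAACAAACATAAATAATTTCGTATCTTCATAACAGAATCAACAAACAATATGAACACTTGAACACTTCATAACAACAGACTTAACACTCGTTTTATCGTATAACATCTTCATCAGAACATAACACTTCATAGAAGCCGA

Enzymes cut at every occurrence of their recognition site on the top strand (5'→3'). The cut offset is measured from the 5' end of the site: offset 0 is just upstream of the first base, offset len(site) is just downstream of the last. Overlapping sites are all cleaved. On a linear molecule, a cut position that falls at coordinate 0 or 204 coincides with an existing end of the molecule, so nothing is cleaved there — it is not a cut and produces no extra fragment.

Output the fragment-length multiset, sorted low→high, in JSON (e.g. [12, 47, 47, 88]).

Per-enzyme occurrences:
  HnxV CTTCAT/1: at [59, 89, 129, 171, 189] ⇒ [60, 90, 130, 172, 190]
  SqiIII AACA/2: at [0, 5, 13, 32, 40, 44, 66, 70, 95, 104, 108, 117, 125, 135, 138, 147, 166, 180, 185] ⇒ [2, 7, 15, 34, 42, 46, 68, 72, 97, 106, 110, 119, 127, 137, 140, 149, 168, 182, 187]

All cut coordinates (distinct, sorted): [2, 7, 15, 34, 42, 46, 60, 68, 72, 90, 97, 106, 110, 119, 127, 130, 137, 140, 149, 168, 172, 182, 187, 190]

Fragments:
  [0,2): 2 bp
  [2,7): 5 bp
  [7,15): 8 bp
  [15,34): 19 bp
  [34,42): 8 bp
  [42,46): 4 bp
  [46,60): 14 bp
  [60,68): 8 bp
  [68,72): 4 bp
  [72,90): 18 bp
  [90,97): 7 bp
  [97,106): 9 bp
  [106,110): 4 bp
  [110,119): 9 bp
  [119,127): 8 bp
  [127,130): 3 bp
  [130,137): 7 bp
  [137,140): 3 bp
  [140,149): 9 bp
  [149,168): 19 bp
  [168,172): 4 bp
  [172,182): 10 bp
  [182,187): 5 bp
  [187,190): 3 bp
  [190,204): 14 bp

[2,3,3,3,4,4,4,4,5,5,7,7,8,8,8,8,9,9,9,10,14,14,18,19,19]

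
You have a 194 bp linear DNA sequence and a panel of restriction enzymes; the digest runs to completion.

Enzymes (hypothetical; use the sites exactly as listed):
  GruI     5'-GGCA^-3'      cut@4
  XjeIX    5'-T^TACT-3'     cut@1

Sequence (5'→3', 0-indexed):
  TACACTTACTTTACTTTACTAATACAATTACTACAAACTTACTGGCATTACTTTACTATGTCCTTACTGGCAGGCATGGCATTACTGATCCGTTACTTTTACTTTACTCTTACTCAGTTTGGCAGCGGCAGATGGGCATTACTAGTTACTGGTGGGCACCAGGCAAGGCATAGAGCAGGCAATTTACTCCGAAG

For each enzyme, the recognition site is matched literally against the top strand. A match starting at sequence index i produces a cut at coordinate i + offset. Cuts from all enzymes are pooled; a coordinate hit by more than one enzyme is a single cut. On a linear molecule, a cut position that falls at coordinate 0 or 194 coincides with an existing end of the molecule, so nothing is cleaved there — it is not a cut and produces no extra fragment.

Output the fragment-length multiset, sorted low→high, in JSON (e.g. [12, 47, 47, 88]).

Per-enzyme occurrences:
  GruI GGCA/4: at [43, 68, 72, 77, 120, 126, 134, 154, 161, 166, 177] ⇒ [47, 72, 76, 81, 124, 130, 138, 158, 165, 170, 181]
  XjeIX TTACT/1: at [5, 10, 15, 27, 38, 47, 52, 63, 81, 92, 98, 103, 109, 138, 145, 183] ⇒ [6, 11, 16, 28, 39, 48, 53, 64, 82, 93, 99, 104, 110, 139, 146, 184]

Pooled cuts: [6, 11, 16, 28, 39, 47, 48, 53, 64, 72, 76, 81, 82, 93, 99, 104, 110, 124, 130, 138, 139, 146, 158, 165, 170, 181, 184]

Fragments:
  [0,6): 6 bp
  [6,11): 5 bp
  [11,16): 5 bp
  [16,28): 12 bp
  [28,39): 11 bp
  [39,47): 8 bp
  [47,48): 1 bp
  [48,53): 5 bp
  [53,64): 11 bp
  [64,72): 8 bp
  [72,76): 4 bp
  [76,81): 5 bp
  [81,82): 1 bp
  [82,93): 11 bp
  [93,99): 6 bp
  [99,104): 5 bp
  [104,110): 6 bp
  [110,124): 14 bp
  [124,130): 6 bp
  [130,138): 8 bp
  [138,139): 1 bp
  [139,146): 7 bp
  [146,158): 12 bp
  [158,165): 7 bp
  [165,170): 5 bp
  [170,181): 11 bp
  [181,184): 3 bp
  [184,194): 10 bp

[1,1,1,3,4,5,5,5,5,5,5,6,6,6,6,7,7,8,8,8,10,11,11,11,11,12,12,14]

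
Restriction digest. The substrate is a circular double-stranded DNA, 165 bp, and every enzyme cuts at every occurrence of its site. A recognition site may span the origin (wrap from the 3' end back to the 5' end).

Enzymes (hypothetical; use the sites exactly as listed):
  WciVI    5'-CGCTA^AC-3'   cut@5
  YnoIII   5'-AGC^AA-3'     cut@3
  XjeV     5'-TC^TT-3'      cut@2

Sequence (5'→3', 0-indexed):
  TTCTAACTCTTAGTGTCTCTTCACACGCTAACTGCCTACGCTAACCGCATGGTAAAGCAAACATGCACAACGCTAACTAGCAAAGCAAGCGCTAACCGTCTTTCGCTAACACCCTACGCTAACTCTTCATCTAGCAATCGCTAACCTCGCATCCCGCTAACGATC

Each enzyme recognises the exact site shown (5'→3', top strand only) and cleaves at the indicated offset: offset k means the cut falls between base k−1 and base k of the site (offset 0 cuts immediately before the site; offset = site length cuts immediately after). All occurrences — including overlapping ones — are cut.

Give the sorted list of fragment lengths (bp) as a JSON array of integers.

Scan for sites:
  WciVI CGCTAAC/5: at [25, 38, 70, 89, 103, 116, 138, 154] ⇒ [30, 43, 75, 94, 108, 121, 143, 159]
  YnoIII AGCAA/3: at [55, 78, 83, 132] ⇒ [58, 81, 86, 135]
  XjeV TCTT/2: at [7, 17, 98, 123, 163] ⇒ [0, 9, 19, 100, 125]

All cut coordinates (distinct, sorted): [0, 9, 19, 30, 43, 58, 75, 81, 86, 94, 100, 108, 121, 125, 135, 143, 159]

Fragments:
  0→9: 9 bp
  9→19: 10 bp
  19→30: 11 bp
  30→43: 13 bp
  43→58: 15 bp
  58→75: 17 bp
  75→81: 6 bp
  81→86: 5 bp
  86→94: 8 bp
  94→100: 6 bp
  100→108: 8 bp
  108→121: 13 bp
  121→125: 4 bp
  125→135: 10 bp
  135→143: 8 bp
  143→159: 16 bp
  159→0 (wrap): 165-159+0 = 6 bp

[4,5,6,6,6,8,8,8,9,10,10,11,13,13,15,16,17]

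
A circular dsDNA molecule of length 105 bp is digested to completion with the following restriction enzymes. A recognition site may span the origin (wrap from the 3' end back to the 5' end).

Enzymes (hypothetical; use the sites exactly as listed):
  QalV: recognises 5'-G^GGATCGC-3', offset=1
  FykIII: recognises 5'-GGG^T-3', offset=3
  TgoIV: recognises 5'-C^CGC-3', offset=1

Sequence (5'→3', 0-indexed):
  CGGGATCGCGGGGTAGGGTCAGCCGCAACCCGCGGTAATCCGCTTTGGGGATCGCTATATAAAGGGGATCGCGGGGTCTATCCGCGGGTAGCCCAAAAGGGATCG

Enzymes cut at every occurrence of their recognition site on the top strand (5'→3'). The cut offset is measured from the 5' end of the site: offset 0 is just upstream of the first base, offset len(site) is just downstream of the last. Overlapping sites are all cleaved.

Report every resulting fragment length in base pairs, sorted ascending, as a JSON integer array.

[5,5,6,6,7,8,8,10,11,11,11,17]

Per-enzyme occurrences:
  QalV GGGATCGC/1: at [1, 47, 64, 98] ⇒ [2, 48, 65, 99]
  FykIII GGGT/3: at [10, 15, 73, 85] ⇒ [13, 18, 76, 88]
  TgoIV CCGC/1: at [22, 29, 39, 81] ⇒ [23, 30, 40, 82]

All cut coordinates (distinct, sorted): [2, 13, 18, 23, 30, 40, 48, 65, 76, 82, 88, 99]

Fragment lengths:
  2→13: 11 bp
  13→18: 5 bp
  18→23: 5 bp
  23→30: 7 bp
  30→40: 10 bp
  40→48: 8 bp
  48→65: 17 bp
  65→76: 11 bp
  76→82: 6 bp
  82→88: 6 bp
  88→99: 11 bp
  99→2 (wrap): 105-99+2 = 8 bp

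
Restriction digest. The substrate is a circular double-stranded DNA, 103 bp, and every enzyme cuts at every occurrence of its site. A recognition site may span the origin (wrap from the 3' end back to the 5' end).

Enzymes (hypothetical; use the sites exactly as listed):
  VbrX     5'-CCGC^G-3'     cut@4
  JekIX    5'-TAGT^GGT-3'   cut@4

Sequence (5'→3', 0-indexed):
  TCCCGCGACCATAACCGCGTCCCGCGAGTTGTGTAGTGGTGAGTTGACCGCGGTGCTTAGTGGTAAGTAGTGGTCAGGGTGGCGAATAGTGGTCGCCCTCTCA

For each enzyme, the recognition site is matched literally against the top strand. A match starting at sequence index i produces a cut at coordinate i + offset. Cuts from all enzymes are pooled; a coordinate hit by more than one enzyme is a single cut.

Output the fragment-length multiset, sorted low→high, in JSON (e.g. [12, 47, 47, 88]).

Site scan:
  VbrX CCGCG/4: at [2, 14, 21, 47] ⇒ [6, 18, 25, 51]
  JekIX TAGTGGT/4: at [33, 57, 67, 86] ⇒ [37, 61, 71, 90]

All cut coordinates (distinct, sorted): [6, 18, 25, 37, 51, 61, 71, 90]

Fragment lengths:
  6→18: 12 bp
  18→25: 7 bp
  25→37: 12 bp
  37→51: 14 bp
  51→61: 10 bp
  61→71: 10 bp
  71→90: 19 bp
  90→6 (wrap): 103-90+6 = 19 bp

[7,10,10,12,12,14,19,19]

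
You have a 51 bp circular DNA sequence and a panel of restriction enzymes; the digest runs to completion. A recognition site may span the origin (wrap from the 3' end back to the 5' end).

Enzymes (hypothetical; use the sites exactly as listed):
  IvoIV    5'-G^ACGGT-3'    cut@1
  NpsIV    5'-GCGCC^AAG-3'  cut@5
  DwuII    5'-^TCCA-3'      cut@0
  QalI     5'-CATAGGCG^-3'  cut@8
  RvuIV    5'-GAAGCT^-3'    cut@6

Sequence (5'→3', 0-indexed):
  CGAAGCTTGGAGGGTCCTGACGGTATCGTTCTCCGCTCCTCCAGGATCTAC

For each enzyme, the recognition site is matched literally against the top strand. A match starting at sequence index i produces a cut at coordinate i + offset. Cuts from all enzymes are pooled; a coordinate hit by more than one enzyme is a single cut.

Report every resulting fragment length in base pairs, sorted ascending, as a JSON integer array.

[12,19,20]

Per-enzyme occurrences:
  IvoIV (GACGGT, off=1): starts [18] → cuts [19]
  NpsIV (GCGCCAAG, off=5): no sites
  DwuII (TCCA, off=0): starts [39] → cuts [39]
  QalI (CATAGGCG, off=8): no sites
  RvuIV (GAAGCT, off=6): starts [1] → cuts [7]

All cut coordinates (distinct, sorted): [7, 19, 39]

Fragments:
  7→19: 12 bp
  19→39: 20 bp
  39→7 (wrap): 51-39+7 = 19 bp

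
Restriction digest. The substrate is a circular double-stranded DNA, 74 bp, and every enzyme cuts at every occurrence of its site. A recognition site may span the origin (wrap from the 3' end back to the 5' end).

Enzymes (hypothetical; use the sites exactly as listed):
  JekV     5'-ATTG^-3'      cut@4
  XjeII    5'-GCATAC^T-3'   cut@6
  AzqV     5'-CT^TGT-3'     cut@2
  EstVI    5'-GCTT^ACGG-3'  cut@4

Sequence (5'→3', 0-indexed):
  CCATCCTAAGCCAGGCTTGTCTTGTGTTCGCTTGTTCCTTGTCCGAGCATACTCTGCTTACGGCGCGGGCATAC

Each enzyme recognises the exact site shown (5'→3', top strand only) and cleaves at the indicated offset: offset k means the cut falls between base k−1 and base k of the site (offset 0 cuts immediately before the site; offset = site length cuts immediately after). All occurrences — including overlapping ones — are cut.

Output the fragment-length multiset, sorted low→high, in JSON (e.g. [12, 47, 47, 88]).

Site scan:
  JekV (ATTG, off=4): no sites
  XjeII GCATACT/6: at [46] ⇒ [52]
  AzqV CTTGT/2: at [15, 20, 30, 37] ⇒ [17, 22, 32, 39]
  EstVI GCTTACGG/4: at [55] ⇒ [59]

Pooled cuts: [17, 22, 32, 39, 52, 59]

Fragment lengths:
  17→22: 5 bp
  22→32: 10 bp
  32→39: 7 bp
  39→52: 13 bp
  52→59: 7 bp
  59→17 (wrap): 74-59+17 = 32 bp

[5,7,7,10,13,32]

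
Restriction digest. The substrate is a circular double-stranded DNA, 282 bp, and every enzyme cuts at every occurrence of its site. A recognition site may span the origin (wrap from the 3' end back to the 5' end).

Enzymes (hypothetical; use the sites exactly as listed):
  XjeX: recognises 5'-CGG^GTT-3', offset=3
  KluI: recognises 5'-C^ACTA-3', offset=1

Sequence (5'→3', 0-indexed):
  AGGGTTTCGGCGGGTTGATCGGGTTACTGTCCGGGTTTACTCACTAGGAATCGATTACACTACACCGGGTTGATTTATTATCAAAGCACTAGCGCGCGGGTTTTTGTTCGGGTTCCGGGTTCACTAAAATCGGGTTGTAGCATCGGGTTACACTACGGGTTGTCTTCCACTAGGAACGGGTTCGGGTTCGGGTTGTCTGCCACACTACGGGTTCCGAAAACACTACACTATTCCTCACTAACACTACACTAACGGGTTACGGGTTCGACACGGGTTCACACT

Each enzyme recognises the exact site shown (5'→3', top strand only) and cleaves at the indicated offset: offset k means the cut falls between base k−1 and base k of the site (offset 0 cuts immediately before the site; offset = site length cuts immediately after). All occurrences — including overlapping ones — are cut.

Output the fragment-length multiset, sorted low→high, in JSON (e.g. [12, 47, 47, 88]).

[4,5,5,5,6,6,6,6,7,7,7,7,8,8,9,10,10,10,11,11,11,11,12,12,12,12,13,16,16,19]

Per-enzyme occurrences:
  XjeX CGGGTT/3: at [10, 19, 31, 65, 96, 108, 115, 130, 143, 155, 176, 182, 188, 207, 252, 259, 270] ⇒ [13, 22, 34, 68, 99, 111, 118, 133, 146, 158, 179, 185, 191, 210, 255, 262, 273]
  KluI CACTA/1: at [41, 57, 86, 121, 150, 167, 202, 220, 225, 235, 241, 246, 278] ⇒ [42, 58, 87, 122, 151, 168, 203, 221, 226, 236, 242, 247, 279]

Pooled cuts: [13, 22, 34, 42, 58, 68, 87, 99, 111, 118, 122, 133, 146, 151, 158, 168, 179, 185, 191, 203, 210, 221, 226, 236, 242, 247, 255, 262, 273, 279]

Fragments:
  13→22: 9 bp
  22→34: 12 bp
  34→42: 8 bp
  42→58: 16 bp
  58→68: 10 bp
  68→87: 19 bp
  87→99: 12 bp
  99→111: 12 bp
  111→118: 7 bp
  118→122: 4 bp
  122→133: 11 bp
  133→146: 13 bp
  146→151: 5 bp
  151→158: 7 bp
  158→168: 10 bp
  168→179: 11 bp
  179→185: 6 bp
  185→191: 6 bp
  191→203: 12 bp
  203→210: 7 bp
  210→221: 11 bp
  221→226: 5 bp
  226→236: 10 bp
  236→242: 6 bp
  242→247: 5 bp
  247→255: 8 bp
  255→262: 7 bp
  262→273: 11 bp
  273→279: 6 bp
  279→13 (wrap): 282-279+13 = 16 bp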